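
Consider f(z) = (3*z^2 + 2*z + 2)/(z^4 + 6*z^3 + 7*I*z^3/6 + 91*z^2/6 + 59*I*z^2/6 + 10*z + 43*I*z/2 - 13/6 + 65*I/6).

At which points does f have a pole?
{-3 + 2*I, -1 - 3*I/2, -1 - I, -1 - 2*I/3}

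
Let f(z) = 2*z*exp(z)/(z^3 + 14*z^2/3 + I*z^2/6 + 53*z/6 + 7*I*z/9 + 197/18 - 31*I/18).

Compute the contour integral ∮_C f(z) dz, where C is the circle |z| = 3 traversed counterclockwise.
By the residue theorem, ∮_C f(z) dz = 2πi · (sum of the residues of f at the poles inside |z| = 3).

The denominator factors as (z + 1 + 2*I)*(z + 2/3 - 3*I/2)*(z + 3 - I/3), so the singularities of f are simple poles at z = -1 - 2*I, z = -2/3 + 3*I/2, z = -3 + I/3.
  |-1 - 2*I|² = 5 < 9 = 3², so this pole is inside the contour.
  |-2/3 + 3*I/2|² = 97/36 < 9 = 3², so this pole is inside the contour.
  |-3 + I/3|² = 82/9 > 9 = 3², so this pole is outside the contour.

With P(z) = 2*z*exp(z) and Q(z) = z^3 + 14*z^2/3 + I*z^2/6 + 53*z/6 + 7*I*z/9 + 197/18 - 31*I/18, each pole is simple, so Res(f, z₀) = P(z₀)/Q'(z₀) with Q'(z) = 3*z^2 + 28*z/3 + I*z/3 + 53/6 + 7*I/9.
  Res(f, -1 - 2*I) = P(-1 - 2*I)/Q'(-1 - 2*I) = ((-2 - 4*I)*exp(-1 - 2*I))/(-53/6 - 56*I/9) = (13788/37825 + 7416*I/37825)*exp(-1 - 2*I)
  Res(f, -2/3 + 3*I/2) = P(-2/3 + 3*I/2)/Q'(-2/3 + 3*I/2) = ((-4/3 + 3*I)*exp(-2/3 + 3*I/2))/(-119/36 + 77*I/9) = (5568/15575 + 276*I/15575)*exp(-2/3 + 3*I/2)

Sum of residues inside C: (13788/37825 + 7416*I/37825)*exp(-1 - 2*I) + (5568/15575 + 276*I/15575)*exp(-2/3 + 3*I/2)
∮_C f(z) dz = 2πi · ((13788/37825 + 7416*I/37825)*exp(-1 - 2*I) + (5568/15575 + 276*I/15575)*exp(-2/3 + 3*I/2)) = pi*(-552/15575 + 11136*I/15575)*exp(-2/3 + 3*I/2) + pi*(-14832/37825 + 27576*I/37825)*exp(-1 - 2*I)

Final answer: pi*(-552/15575 + 11136*I/15575)*exp(-2/3 + 3*I/2) + pi*(-14832/37825 + 27576*I/37825)*exp(-1 - 2*I)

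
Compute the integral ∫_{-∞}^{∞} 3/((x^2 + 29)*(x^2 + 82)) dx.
3*pi*(-29*sqrt(82) + 82*sqrt(29))/126034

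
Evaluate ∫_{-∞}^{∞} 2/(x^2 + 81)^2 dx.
Let f(z) = 2/(z^2 + 81)^2. The denominator has no real zeros and deg Q - deg P = 4 ≥ 2, so the integral of f over the upper semicircle |z| = R tends to 0 as R → ∞. Closing the contour in the upper half-plane,
  ∫_{-∞}^{∞} f(x) dx = 2πi · Σ Res(f, z_k)  over the poles with Im z_k > 0.

Zeros of the denominator: z^2 + 81 = 0 gives z = ±9*I.
Upper half-plane: z = 9*I (a pole of order 2).

Write f(z) = g(z)/(z - 9*I)^2 with g(z) = 2/(z + 9*I)^2. For a double pole, Res(f, z₀) = g'(z₀):
  g'(z) = -4/(z + 9*I)^3
  Res(f, 9*I) = g'(9*I) = -I/1458

∫_{-∞}^{∞} f(x) dx = 2πi · (-I/1458) = pi/729

Final answer: pi/729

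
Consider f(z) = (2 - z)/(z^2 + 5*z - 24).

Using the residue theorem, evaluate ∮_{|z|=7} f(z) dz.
-2*I*pi/11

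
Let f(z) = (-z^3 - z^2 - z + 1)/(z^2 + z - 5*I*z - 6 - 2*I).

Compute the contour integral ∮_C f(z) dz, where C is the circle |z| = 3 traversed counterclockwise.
pi*(-11 - I)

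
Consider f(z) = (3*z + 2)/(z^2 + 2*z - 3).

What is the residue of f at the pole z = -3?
Write f(z) = P(z)/Q(z) with P(z) = 3*z + 2 and Q(z) = z^2 + 2*z - 3.
The denominator factors as Q(z) = (z - 1)*(z + 3), so z = -3 is a simple zero of Q and P is analytic there; z = -3 is therefore a simple pole and
  Res(f, z₀) = P(z₀)/Q'(z₀).

Q'(z) = 2*z + 2, so Q'(-3) = -4.
P(-3) = -7.

Res(f, -3) = (-7)/(-4) = 7/4

Final answer: 7/4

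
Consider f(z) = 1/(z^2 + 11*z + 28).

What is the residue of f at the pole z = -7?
-1/3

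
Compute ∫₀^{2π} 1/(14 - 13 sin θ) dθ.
Call the integral J. The integrand is 2π-periodic and we integrate over a full period, so shifting θ does not change the value (θ → θ + π/2 turns sin θ into cos θ; θ → θ + π flips the sign of the trig term). Hence
  J = ∫₀^{2π} dθ/(14 + 13 cos θ).
Put z = e^{iθ}: then cos θ = (z + 1/z)/2, dθ = dz/(iz), and z runs once counterclockwise around |z| = 1:
  J = ∮_{|z|=1} 1/(14 + 13*(z + 1/z)/2) · dz/(iz) = (2/i) ∮_{|z|=1} dz/(13*z^2 + 28*z + 13).
The roots of 13*z^2 + 28*z + 13 are z = (-14 ± sqrt(14^2 - 13^2))/13, with sqrt(27) = 3*sqrt(3); their product is 1, so only z₊ = -14/13 + 3*sqrt(3)/13 lies inside the unit circle (z₋ = -14/13 - 3*sqrt(3)/13 lies outside).
z₊ is a simple zero of q(z) = 13*z^2 + 28*z + 13, so Res(1/q, z₊) = 1/q'(z₊) with q'(z) = 26*z + 28; and q'(z₊) = 13*(z₊ - z₋) = 6*sqrt(3).
Therefore J = (2/i) · 2πi · 1/(6*sqrt(3)) = 2*pi/(3*sqrt(3)) = 2*sqrt(3)*pi/9

Final answer: 2*sqrt(3)*pi/9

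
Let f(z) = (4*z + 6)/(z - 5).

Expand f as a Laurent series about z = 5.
Put w = z - (5), i.e. z = w + 5. The denominator is w, so it suffices to rewrite the numerator in powers of w.

P(z) = 4*z + 6
P(w + 5) = 26 + 4*w

Dividing each term by w:
  f = 26/w + 4

Substituting back w = z - 5:
  f(z) = 26/(z - 5) + 4

The series is finite because the numerator is a polynomial; the negative powers form the principal part, and the coefficient of 1/(z - 5) gives Res(f, 5) = 26.

Final answer: 26/(z - 5) + 4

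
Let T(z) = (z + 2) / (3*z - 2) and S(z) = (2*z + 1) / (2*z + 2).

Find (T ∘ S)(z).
(T ∘ S)(z) = T(S(z)) = ((1)*S(z) + (2))/((3)*S(z) + (-2)). Multiply numerator and denominator by 2*z + 2:
  numerator:   (1)*(2*z + 1) + (2)*(2*z + 2) = 6*z + 5
  denominator: (3)*(2*z + 1) + (-2)*(2*z + 2) = 2*z - 1
(T ∘ S)(z) = (6*z + 5)/(2*z - 1)

Final answer: (6*z + 5)/(2*z - 1)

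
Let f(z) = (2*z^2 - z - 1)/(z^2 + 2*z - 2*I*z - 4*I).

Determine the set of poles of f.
The singularities of f are the zeros of the denominator. Factoring,
  z^2 + 2*z - 2*I*z - 4*I = (z - 2*I)*(z + 2)
so the candidates are z = 2*I, z = -2.

Check the numerator P(z) = 2*z^2 - z - 1 at each one:
  P(2*I) = -9 - 2*I ≠ 0, so z = 2*I is a (simple) pole.
  P(-2) = 9 ≠ 0, so z = -2 is a (simple) pole.

Poles of f: {-2, 2*I}

Final answer: {-2, 2*I}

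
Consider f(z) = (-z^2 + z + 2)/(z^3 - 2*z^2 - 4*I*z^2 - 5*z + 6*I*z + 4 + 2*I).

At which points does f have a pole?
The singularities of f are the zeros of the denominator. Factoring,
  z^3 - 2*z^2 - 4*I*z^2 - 5*z + 6*I*z + 4 + 2*I = (z - 2*I)*(z - I)*(z - 2 - I)
so the candidates are z = 2*I, z = I, z = 2 + I.

Check the numerator P(z) = -z^2 + z + 2 at each one:
  P(2*I) = 6 + 2*I ≠ 0, so z = 2*I is a (simple) pole.
  P(I) = 3 + I ≠ 0, so z = I is a (simple) pole.
  P(2 + I) = 1 - 3*I ≠ 0, so z = 2 + I is a (simple) pole.

Poles of f: {I, 2*I, 2 + I}

Final answer: {I, 2*I, 2 + I}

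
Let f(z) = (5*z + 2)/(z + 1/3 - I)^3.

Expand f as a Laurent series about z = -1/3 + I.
Put w = z - (-1/3 + I), i.e. z = w - 1/3 + I. The denominator is w^3, so it suffices to rewrite the numerator in powers of w.

P(z) = 5*z + 2
P(w - 1/3 + I) = 1/3 + 5*I + 5*w

Dividing each term by w^3:
  f = (1/3 + 5*I)/w^3 + 5/w^2

Substituting back w = z + 1/3 - I:
  f(z) = (1/3 + 5*I)/(z + 1/3 - I)^3 + 5/(z + 1/3 - I)^2

The series is finite because the numerator is a polynomial; the negative powers form the principal part.

Final answer: (1/3 + 5*I)/(z + 1/3 - I)^3 + 5/(z + 1/3 - I)^2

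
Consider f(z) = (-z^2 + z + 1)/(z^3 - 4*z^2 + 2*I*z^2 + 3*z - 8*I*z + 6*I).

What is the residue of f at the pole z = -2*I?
Write f(z) = P(z)/Q(z) with P(z) = -z^2 + z + 1 and Q(z) = z^3 - 4*z^2 + 2*I*z^2 + 3*z - 8*I*z + 6*I.
The denominator factors as Q(z) = (z - 3)*(z - 1)*(z + 2*I), so z = -2*I is a simple zero of Q and P is analytic there; z = -2*I is therefore a simple pole and
  Res(f, z₀) = P(z₀)/Q'(z₀).

Q'(z) = 3*z^2 - 8*z + 4*I*z + 3 - 8*I, so Q'(-2*I) = -1 + 8*I.
P(-2*I) = 5 - 2*I.

Res(f, -2*I) = (5 - 2*I)/(-1 + 8*I) = -21/65 - 38*I/65

Final answer: -21/65 - 38*I/65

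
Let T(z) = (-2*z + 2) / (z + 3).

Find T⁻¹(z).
(-3*z + 2)/(z + 2)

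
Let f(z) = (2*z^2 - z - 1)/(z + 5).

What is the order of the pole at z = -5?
Factor the denominator:
  z + 5 = (z + 5)

The numerator P(z) = 2*z^2 - z - 1 has P(-5) = 54 ≠ 0, so no factor of (z + 5) cancels.
Near z = -5 we can therefore write f(z) = g(z)/(z + 5) with g analytic at -5 and g(-5) ≠ 0 (g is just the numerator).

Hence z = -5 is a pole of order 1.

Final answer: 1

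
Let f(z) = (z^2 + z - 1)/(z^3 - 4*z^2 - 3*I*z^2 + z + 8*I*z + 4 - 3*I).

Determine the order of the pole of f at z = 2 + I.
2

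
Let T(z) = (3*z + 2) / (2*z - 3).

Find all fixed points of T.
T(z) = z means 3*z + 2 = z*(2*z - 3), i.e.
  2*z^2 - 6*z - 2 = 0.
Discriminant: (-6)^2 - 4*(2)*(-2) = 52, so the roots are real.
  z = (6 ± sqrt(52))/(2*(2))
Fixed points: {3/2 - sqrt(13)/2, 3/2 + sqrt(13)/2}

Final answer: {3/2 - sqrt(13)/2, 3/2 + sqrt(13)/2}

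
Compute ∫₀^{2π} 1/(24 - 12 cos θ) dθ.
sqrt(3)*pi/18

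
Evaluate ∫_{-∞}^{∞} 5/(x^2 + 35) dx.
sqrt(35)*pi/7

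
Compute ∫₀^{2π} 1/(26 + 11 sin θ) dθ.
Call the integral J. The integrand is 2π-periodic and we integrate over a full period, so shifting θ does not change the value (θ → θ + π/2 turns sin θ into cos θ). Hence
  J = ∫₀^{2π} dθ/(26 + 11 cos θ).
Put z = e^{iθ}: then cos θ = (z + 1/z)/2, dθ = dz/(iz), and z runs once counterclockwise around |z| = 1:
  J = ∮_{|z|=1} 1/(26 + 11*(z + 1/z)/2) · dz/(iz) = (2/i) ∮_{|z|=1} dz/(11*z^2 + 52*z + 11).
The roots of 11*z^2 + 52*z + 11 are z = (-26 ± sqrt(26^2 - 11^2))/11, with sqrt(555) = sqrt(555); their product is 1, so only z₊ = -26/11 + sqrt(555)/11 lies inside the unit circle (z₋ = -26/11 - sqrt(555)/11 lies outside).
z₊ is a simple zero of q(z) = 11*z^2 + 52*z + 11, so Res(1/q, z₊) = 1/q'(z₊) with q'(z) = 22*z + 52; and q'(z₊) = 11*(z₊ - z₋) = 2*sqrt(555).
Therefore J = (2/i) · 2πi · 1/(2*sqrt(555)) = 2*pi/(sqrt(555)) = 2*sqrt(555)*pi/555

Final answer: 2*sqrt(555)*pi/555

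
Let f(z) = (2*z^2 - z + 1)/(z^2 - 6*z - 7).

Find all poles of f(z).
{-1, 7}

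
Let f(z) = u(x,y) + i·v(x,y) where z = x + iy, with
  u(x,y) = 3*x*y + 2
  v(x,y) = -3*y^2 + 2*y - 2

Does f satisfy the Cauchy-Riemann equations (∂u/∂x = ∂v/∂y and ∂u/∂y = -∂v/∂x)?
∂u/∂x = 3*y
∂v/∂y = 2 - 6*y
∂u/∂y = 3*x
∂v/∂x = 0
∂u/∂x ≠ ∂v/∂y and ∂u/∂y ≠ -∂v/∂x; the Cauchy-Riemann equations are not satisfied, so f is not analytic.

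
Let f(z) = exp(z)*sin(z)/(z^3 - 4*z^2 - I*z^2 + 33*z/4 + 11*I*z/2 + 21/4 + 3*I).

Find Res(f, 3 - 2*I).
Write f(z) = P(z)/Q(z) with P(z) = exp(z)*sin(z) and Q(z) = z^3 - 4*z^2 - I*z^2 + 33*z/4 + 11*I*z/2 + 21/4 + 3*I.
The denominator factors as Q(z) = (z + 1/2)*(z - 3/2 - 3*I)*(z - 3 + 2*I), so z = 3 - 2*I is a simple zero of Q and P is analytic there; z = 3 - 2*I is therefore a simple pole and
  Res(f, z₀) = P(z₀)/Q'(z₀).

Q'(z) = 3*z^2 - 8*z - 2*I*z + 33/4 + 11*I/2, so Q'(3 - 2*I) = -19/4 - 41*I/2.
P(3 - 2*I) = exp(3 - 2*I)*sin(3 - 2*I).

Res(f, 3 - 2*I) = (exp(3 - 2*I)*sin(3 - 2*I))/(-19/4 - 41*I/2) = (-76/7085 + 328*I/7085)*exp(3 - 2*I)*sin(3 - 2*I)

Final answer: (-76/7085 + 328*I/7085)*exp(3 - 2*I)*sin(3 - 2*I)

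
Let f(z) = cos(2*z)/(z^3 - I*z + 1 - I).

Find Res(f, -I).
Write f(z) = P(z)/Q(z) with P(z) = cos(2*z) and Q(z) = z^3 - I*z + 1 - I.
The denominator factors as Q(z) = (z - 1 - I)*(z + I)*(z + 1), so z = -I is a simple zero of Q and P is analytic there; z = -I is therefore a simple pole and
  Res(f, z₀) = P(z₀)/Q'(z₀).

Q'(z) = 3*z^2 - I, so Q'(-I) = -3 - I.
P(-I) = cosh(2).

Res(f, -I) = (cosh(2))/(-3 - I) = (-3/10 + I/10)*cosh(2)

Final answer: (-3/10 + I/10)*cosh(2)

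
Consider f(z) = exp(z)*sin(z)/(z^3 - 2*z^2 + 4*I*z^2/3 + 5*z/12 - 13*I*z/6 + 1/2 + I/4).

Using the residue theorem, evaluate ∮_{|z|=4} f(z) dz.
By the residue theorem, ∮_C f(z) dz = 2πi · (sum of the residues of f at the poles inside |z| = 4).

The denominator factors as (z - 1/2 + I)*(z - 3/2)*(z + I/3), so the singularities of f are simple poles at z = 1/2 - I, z = 3/2, z = -I/3.
  |1/2 - I|² = 5/4 < 16 = 4², so this pole is inside the contour.
  |3/2|² = 9/4 < 16 = 4², so this pole is inside the contour.
  |-I/3|² = 1/9 < 16 = 4², so this pole is inside the contour.

With P(z) = exp(z)*sin(z) and Q(z) = z^3 - 2*z^2 + 4*I*z^2/3 + 5*z/12 - 13*I*z/6 + 1/2 + I/4, each pole is simple, so Res(f, z₀) = P(z₀)/Q'(z₀) with Q'(z) = 3*z^2 - 4*z + 8*I*z/3 + 5/12 - 13*I/6.
  Res(f, 1/2 - I) = P(1/2 - I)/Q'(1/2 - I) = (exp(1/2 - I)*sin(1/2 - I))/(-7/6 + I/6) = (-21/25 - 3*I/25)*exp(1/2 - I)*sin(1/2 - I)
  Res(f, 3/2) = P(3/2)/Q'(3/2) = (exp(3/2)*sin(3/2))/(7/6 + 11*I/6) = (21/85 - 33*I/85)*exp(3/2)*sin(3/2)
  Res(f, -I/3) = P(-I/3)/Q'(-I/3) = (-I*exp(-I/3)*sinh(1/3))/(35/36 - 5*I/6) = (216/425 - 252*I/425)*exp(-I/3)*sinh(1/3)

Sum of residues inside C: (21/85 - 33*I/85)*exp(3/2)*sin(3/2) + (216/425 - 252*I/425)*exp(-I/3)*sinh(1/3) + (-21/25 - 3*I/25)*exp(1/2 - I)*sin(1/2 - I)
∮_C f(z) dz = 2πi · ((21/85 - 33*I/85)*exp(3/2)*sin(3/2) + (216/425 - 252*I/425)*exp(-I/3)*sinh(1/3) + (-21/25 - 3*I/25)*exp(1/2 - I)*sin(1/2 - I)) = pi*(504/425 + 432*I/425)*exp(-I/3)*sinh(1/3) + pi*(6/25 - 42*I/25)*exp(1/2 - I)*sin(1/2 - I) + pi*(66/85 + 42*I/85)*exp(3/2)*sin(3/2)

Final answer: pi*(504/425 + 432*I/425)*exp(-I/3)*sinh(1/3) + pi*(6/25 - 42*I/25)*exp(1/2 - I)*sin(1/2 - I) + pi*(66/85 + 42*I/85)*exp(3/2)*sin(3/2)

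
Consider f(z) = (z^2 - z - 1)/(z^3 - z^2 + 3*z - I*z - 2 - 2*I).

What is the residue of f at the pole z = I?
Write f(z) = P(z)/Q(z) with P(z) = z^2 - z - 1 and Q(z) = z^3 - z^2 + 3*z - I*z - 2 - 2*I.
The denominator factors as Q(z) = (z + 2*I)*(z - I)*(z - 1 - I), so z = I is a simple zero of Q and P is analytic there; z = I is therefore a simple pole and
  Res(f, z₀) = P(z₀)/Q'(z₀).

Q'(z) = 3*z^2 - 2*z + 3 - I, so Q'(I) = -3*I.
P(I) = -2 - I.

Res(f, I) = (-2 - I)/(-3*I) = 1/3 - 2*I/3

Final answer: 1/3 - 2*I/3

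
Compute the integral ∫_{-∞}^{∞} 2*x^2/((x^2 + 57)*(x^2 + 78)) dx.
Let f(z) = 2*z^2/((z^2 + 57)*(z^2 + 78)). The denominator has no real zeros and deg Q - deg P = 2 ≥ 2, so the integral of f over the upper semicircle |z| = R tends to 0 as R → ∞. Closing the contour in the upper half-plane,
  ∫_{-∞}^{∞} f(x) dx = 2πi · Σ Res(f, z_k)  over the poles with Im z_k > 0.

Zeros of the denominator: z^2 + 57 = 0 gives z = ±sqrt(57)*I; z^2 + 78 = 0 gives z = ±sqrt(78)*I.
Upper half-plane: z = sqrt(57)*I, z = sqrt(78)*I (simple).

Each pole is a simple zero of Q(z) = z^4 + 135*z^2 + 4446, so Res(f, z₀) = P(z₀)/Q'(z₀) with P(z) = 2*z^2, Q'(z) = 4*z^3 + 270*z:
  Res(f, sqrt(57)*I) = (-114)/(42*sqrt(57)*I) = sqrt(57)*I/21
  Res(f, sqrt(78)*I) = (-156)/(-42*sqrt(78)*I) = -sqrt(78)*I/21

Sum of residues: I*(-sqrt(78) + sqrt(57))/21
∫_{-∞}^{∞} f(x) dx = 2πi · (I*(-sqrt(78) + sqrt(57))/21) = 2*pi*(-sqrt(57) + sqrt(78))/21

Final answer: 2*pi*(-sqrt(57) + sqrt(78))/21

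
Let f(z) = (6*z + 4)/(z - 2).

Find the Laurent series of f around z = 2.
Put w = z - (2), i.e. z = w + 2. The denominator is w, so it suffices to rewrite the numerator in powers of w.

P(z) = 6*z + 4
P(w + 2) = 16 + 6*w

Dividing each term by w:
  f = 16/w + 6

Substituting back w = z - 2:
  f(z) = 16/(z - 2) + 6

The series is finite because the numerator is a polynomial; the negative powers form the principal part, and the coefficient of 1/(z - 2) gives Res(f, 2) = 16.

Final answer: 16/(z - 2) + 6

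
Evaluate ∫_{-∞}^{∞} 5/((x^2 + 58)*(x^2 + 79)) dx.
Let f(z) = 5/((z^2 + 58)*(z^2 + 79)). The denominator has no real zeros and deg Q - deg P = 4 ≥ 2, so the integral of f over the upper semicircle |z| = R tends to 0 as R → ∞. Closing the contour in the upper half-plane,
  ∫_{-∞}^{∞} f(x) dx = 2πi · Σ Res(f, z_k)  over the poles with Im z_k > 0.

Zeros of the denominator: z^2 + 58 = 0 gives z = ±sqrt(58)*I; z^2 + 79 = 0 gives z = ±sqrt(79)*I.
Upper half-plane: z = sqrt(58)*I, z = sqrt(79)*I (simple).

Each pole is a simple zero of Q(z) = z^4 + 137*z^2 + 4582, so Res(f, z₀) = P(z₀)/Q'(z₀) with P(z) = 5, Q'(z) = 4*z^3 + 274*z:
  Res(f, sqrt(58)*I) = (5)/(42*sqrt(58)*I) = -5*sqrt(58)*I/2436
  Res(f, sqrt(79)*I) = (5)/(-42*sqrt(79)*I) = 5*sqrt(79)*I/3318

Sum of residues: 5*I*(-79*sqrt(58) + 58*sqrt(79))/192444
∫_{-∞}^{∞} f(x) dx = 2πi · (5*I*(-79*sqrt(58) + 58*sqrt(79))/192444) = 5*pi*(-58*sqrt(79) + 79*sqrt(58))/96222

Final answer: 5*pi*(-58*sqrt(79) + 79*sqrt(58))/96222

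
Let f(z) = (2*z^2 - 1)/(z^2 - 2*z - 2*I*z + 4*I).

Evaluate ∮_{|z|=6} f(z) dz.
By the residue theorem, ∮_C f(z) dz = 2πi · (sum of the residues of f at the poles inside |z| = 6).

The denominator factors as (z - 2)*(z - 2*I), so the singularities of f are simple poles at z = 2, z = 2*I.
  |2|² = 4 < 36 = 6², so this pole is inside the contour.
  |2*I|² = 4 < 36 = 6², so this pole is inside the contour.

With P(z) = 2*z^2 - 1 and Q(z) = z^2 - 2*z - 2*I*z + 4*I, each pole is simple, so Res(f, z₀) = P(z₀)/Q'(z₀) with Q'(z) = 2*z - 2 - 2*I.
  Res(f, 2) = P(2)/Q'(2) = (7)/(2 - 2*I) = 7/4 + 7*I/4
  Res(f, 2*I) = P(2*I)/Q'(2*I) = (-9)/(-2 + 2*I) = 9/4 + 9*I/4

Sum of residues inside C: 4 + 4*I
∮_C f(z) dz = 2πi · (4 + 4*I) = pi*(-8 + 8*I)

Final answer: pi*(-8 + 8*I)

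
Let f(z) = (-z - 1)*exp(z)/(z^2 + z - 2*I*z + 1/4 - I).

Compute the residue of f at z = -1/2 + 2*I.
Write f(z) = P(z)/Q(z) with P(z) = (-z - 1)*exp(z) and Q(z) = z^2 + z - 2*I*z + 1/4 - I.
The denominator factors as Q(z) = (z + 1/2 - 2*I)*(z + 1/2), so z = -1/2 + 2*I is a simple zero of Q and P is analytic there; z = -1/2 + 2*I is therefore a simple pole and
  Res(f, z₀) = P(z₀)/Q'(z₀).

Q'(z) = 2*z + 1 - 2*I, so Q'(-1/2 + 2*I) = 2*I.
P(-1/2 + 2*I) = (-1/2 - 2*I)*exp(-1/2 + 2*I).

Res(f, -1/2 + 2*I) = ((-1/2 - 2*I)*exp(-1/2 + 2*I))/(2*I) = (-1 + I/4)*exp(-1/2 + 2*I)

Final answer: (-1 + I/4)*exp(-1/2 + 2*I)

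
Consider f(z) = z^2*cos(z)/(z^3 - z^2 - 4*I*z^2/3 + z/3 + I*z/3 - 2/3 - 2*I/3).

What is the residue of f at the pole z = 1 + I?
(15/17 + 9*I/17)*cos(1 + I)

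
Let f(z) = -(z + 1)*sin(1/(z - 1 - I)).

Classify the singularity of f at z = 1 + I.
Let u = z - 1 - I. Then
  sin(1/u) = Σ_{k≥0} (-1)^k (1)^(2k+1)/((2k+1)!·u^(2k+1)) = 1/u - 1/(6*u^3) + 1/(120*u^5) + ...
which has infinitely many negative powers of u, so sin(1/(z - 1 - I)) has an essential singularity at z = 1 + I.
The extra factor z + 1 is a nonzero polynomial; if the product had at most a pole at z = 1 + I, dividing by that polynomial would leave sin(1/(z - 1 - I)) with at most a pole too — contradiction. (Equivalently, the product's Laurent series still has infinitely many negative powers.)
So the singularity is essential.

Final answer: essential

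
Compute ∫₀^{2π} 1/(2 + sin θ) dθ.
Call the integral J. The integrand is 2π-periodic and we integrate over a full period, so shifting θ does not change the value (θ → θ + π/2 turns sin θ into cos θ). Hence
  J = ∫₀^{2π} dθ/(2 + cos θ).
Put z = e^{iθ}: then cos θ = (z + 1/z)/2, dθ = dz/(iz), and z runs once counterclockwise around |z| = 1:
  J = ∮_{|z|=1} 1/(2 + (z + 1/z)/2) · dz/(iz) = (2/i) ∮_{|z|=1} dz/(z^2 + 4*z + 1).
The roots of z^2 + 4*z + 1 are z = (-2 ± sqrt(2^2 - 1^2)), with sqrt(3) = sqrt(3); their product is 1, so only z₊ = -2 + sqrt(3) lies inside the unit circle (z₋ = -2 - sqrt(3) lies outside).
z₊ is a simple zero of q(z) = z^2 + 4*z + 1, so Res(1/q, z₊) = 1/q'(z₊) with q'(z) = 2*z + 4; and q'(z₊) = (z₊ - z₋) = 2*sqrt(3).
Therefore J = (2/i) · 2πi · 1/(2*sqrt(3)) = 2*pi/(sqrt(3)) = 2*sqrt(3)*pi/3

Final answer: 2*sqrt(3)*pi/3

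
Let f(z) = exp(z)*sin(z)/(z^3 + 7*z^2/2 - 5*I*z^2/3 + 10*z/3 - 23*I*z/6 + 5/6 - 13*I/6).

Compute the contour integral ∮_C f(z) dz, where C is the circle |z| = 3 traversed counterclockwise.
By the residue theorem, ∮_C f(z) dz = 2πi · (sum of the residues of f at the poles inside |z| = 3).

The denominator factors as (z + 3/2 - 2*I/3)*(z + 1 - I)*(z + 1), so the singularities of f are simple poles at z = -3/2 + 2*I/3, z = -1 + I, z = -1.
  |-3/2 + 2*I/3|² = 97/36 < 9 = 3², so this pole is inside the contour.
  |-1 + I|² = 2 < 9 = 3², so this pole is inside the contour.
  |-1|² = 1 < 9 = 3², so this pole is inside the contour.

With P(z) = exp(z)*sin(z) and Q(z) = z^3 + 7*z^2/2 - 5*I*z^2/3 + 10*z/3 - 23*I*z/6 + 5/6 - 13*I/6, each pole is simple, so Res(f, z₀) = P(z₀)/Q'(z₀) with Q'(z) = 3*z^2 + 7*z - 10*I*z/3 + 10/3 - 23*I/6.
  Res(f, -3/2 + 2*I/3) = P(-3/2 + 2*I/3)/Q'(-3/2 + 2*I/3) = (-exp(-3/2 + 2*I/3)*sin(3/2 - 2*I/3))/(17/36 - I/6) = (-612/325 - 216*I/325)*exp(-3/2 + 2*I/3)*sin(3/2 - 2*I/3)
  Res(f, -1 + I) = P(-1 + I)/Q'(-1 + I) = (-exp(-1 + I)*sin(1 - I))/(-1/3 + I/2) = (12/13 + 18*I/13)*exp(-1 + I)*sin(1 - I)
  Res(f, -1) = P(-1)/Q'(-1) = (-exp(-1)*sin(1))/(-2/3 - I/2) = (24/25 - 18*I/25)*exp(-1)*sin(1)

Sum of residues inside C: (-612/325 - 216*I/325)*exp(-3/2 + 2*I/3)*sin(3/2 - 2*I/3) + (24/25 - 18*I/25)*exp(-1)*sin(1) + (12/13 + 18*I/13)*exp(-1 + I)*sin(1 - I)
∮_C f(z) dz = 2πi · ((-612/325 - 216*I/325)*exp(-3/2 + 2*I/3)*sin(3/2 - 2*I/3) + (24/25 - 18*I/25)*exp(-1)*sin(1) + (12/13 + 18*I/13)*exp(-1 + I)*sin(1 - I)) = pi*(432/325 - 1224*I/325)*exp(-3/2 + 2*I/3)*sin(3/2 - 2*I/3) + pi*(-36/13 + 24*I/13)*exp(-1 + I)*sin(1 - I) + pi*(36/25 + 48*I/25)*exp(-1)*sin(1)

Final answer: pi*(432/325 - 1224*I/325)*exp(-3/2 + 2*I/3)*sin(3/2 - 2*I/3) + pi*(-36/13 + 24*I/13)*exp(-1 + I)*sin(1 - I) + pi*(36/25 + 48*I/25)*exp(-1)*sin(1)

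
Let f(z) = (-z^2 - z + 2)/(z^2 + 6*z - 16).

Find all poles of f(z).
{-8, 2}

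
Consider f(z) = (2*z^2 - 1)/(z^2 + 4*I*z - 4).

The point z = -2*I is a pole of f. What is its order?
Factor the denominator:
  z^2 + 4*I*z - 4 = (z + 2*I)^2

The numerator P(z) = 2*z^2 - 1 has P(-2*I) = -9 ≠ 0, so no factor of (z + 2*I) cancels.
Near z = -2*I we can therefore write f(z) = g(z)/(z + 2*I)^2 with g analytic at -2*I and g(-2*I) ≠ 0 (g is just the numerator).

Hence z = -2*I is a pole of order 2.

Final answer: 2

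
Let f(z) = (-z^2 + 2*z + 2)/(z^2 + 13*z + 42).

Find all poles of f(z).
The singularities of f are the zeros of the denominator. Factoring,
  z^2 + 13*z + 42 = (z + 6)*(z + 7)
so the candidates are z = -6, z = -7.

Check the numerator P(z) = -z^2 + 2*z + 2 at each one:
  P(-6) = -46 ≠ 0, so z = -6 is a (simple) pole.
  P(-7) = -61 ≠ 0, so z = -7 is a (simple) pole.

Poles of f: {-7, -6}

Final answer: {-7, -6}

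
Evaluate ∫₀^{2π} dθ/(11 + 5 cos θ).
Let J = ∫₀^{2π} dθ/(11 + 5 cos θ).
Put z = e^{iθ}: then cos θ = (z + 1/z)/2, dθ = dz/(iz), and z runs once counterclockwise around |z| = 1:
  J = ∮_{|z|=1} 1/(11 + 5*(z + 1/z)/2) · dz/(iz) = (2/i) ∮_{|z|=1} dz/(5*z^2 + 22*z + 5).
The roots of 5*z^2 + 22*z + 5 are z = (-11 ± sqrt(11^2 - 5^2))/5, with sqrt(96) = 4*sqrt(6); their product is 1, so only z₊ = -11/5 + 4*sqrt(6)/5 lies inside the unit circle (z₋ = -11/5 - 4*sqrt(6)/5 lies outside).
z₊ is a simple zero of q(z) = 5*z^2 + 22*z + 5, so Res(1/q, z₊) = 1/q'(z₊) with q'(z) = 10*z + 22; and q'(z₊) = 5*(z₊ - z₋) = 8*sqrt(6).
Therefore J = (2/i) · 2πi · 1/(8*sqrt(6)) = 2*pi/(4*sqrt(6)) = sqrt(6)*pi/12

Final answer: sqrt(6)*pi/12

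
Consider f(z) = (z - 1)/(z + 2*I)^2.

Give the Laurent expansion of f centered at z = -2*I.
Put w = z - (-2*I), i.e. z = w - 2*I. The denominator is w^2, so it suffices to rewrite the numerator in powers of w.

P(z) = z - 1
P(w - 2*I) = -1 - 2*I + w

Dividing each term by w^2:
  f = (-1 - 2*I)/w^2 + 1/w

Substituting back w = z + 2*I:
  f(z) = (-1 - 2*I)/(z + 2*I)^2 + 1/(z + 2*I)

The series is finite because the numerator is a polynomial; the negative powers form the principal part, and the coefficient of 1/(z + 2*I) gives Res(f, -2*I) = 1.

Final answer: (-1 - 2*I)/(z + 2*I)^2 + 1/(z + 2*I)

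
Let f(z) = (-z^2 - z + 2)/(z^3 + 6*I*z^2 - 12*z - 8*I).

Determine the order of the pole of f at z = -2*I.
3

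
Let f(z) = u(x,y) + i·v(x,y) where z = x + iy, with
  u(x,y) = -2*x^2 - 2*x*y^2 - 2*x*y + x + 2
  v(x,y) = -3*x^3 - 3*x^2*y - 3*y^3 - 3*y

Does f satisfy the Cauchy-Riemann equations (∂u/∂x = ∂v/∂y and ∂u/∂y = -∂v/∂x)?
∂u/∂x = -4*x - 2*y^2 - 2*y + 1
∂v/∂y = -3*x^2 - 9*y^2 - 3
∂u/∂y = -4*x*y - 2*x
∂v/∂x = -9*x^2 - 6*x*y
∂u/∂x ≠ ∂v/∂y and ∂u/∂y ≠ -∂v/∂x; the Cauchy-Riemann equations are not satisfied, so f is not analytic.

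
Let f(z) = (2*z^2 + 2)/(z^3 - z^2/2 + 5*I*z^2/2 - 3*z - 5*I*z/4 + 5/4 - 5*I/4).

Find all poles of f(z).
The singularities of f are the zeros of the denominator. Factoring,
  z^3 - z^2/2 + 5*I*z^2/2 - 3*z - 5*I*z/4 + 5/4 - 5*I/4 = (z - 1/2 + I)*(z - 1 + I/2)*(z + 1 + I)
so the candidates are z = 1/2 - I, z = 1 - I/2, z = -1 - I.

Check the numerator P(z) = 2*z^2 + 2 at each one:
  P(1/2 - I) = 1/2 - 2*I ≠ 0, so z = 1/2 - I is a (simple) pole.
  P(1 - I/2) = 7/2 - 2*I ≠ 0, so z = 1 - I/2 is a (simple) pole.
  P(-1 - I) = 2 + 4*I ≠ 0, so z = -1 - I is a (simple) pole.

Poles of f: {-1 - I, 1/2 - I, 1 - I/2}

Final answer: {-1 - I, 1/2 - I, 1 - I/2}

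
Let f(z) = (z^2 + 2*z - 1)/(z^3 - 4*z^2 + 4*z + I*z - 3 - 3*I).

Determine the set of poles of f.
{I, 1 - I, 3}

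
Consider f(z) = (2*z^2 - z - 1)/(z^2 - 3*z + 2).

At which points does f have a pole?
The singularities of f are the zeros of the denominator. Factoring,
  z^2 - 3*z + 2 = (z - 2)*(z - 1)
so the candidates are z = 2, z = 1.

Check the numerator P(z) = 2*z^2 - z - 1 at each one:
  P(2) = 5 ≠ 0, so z = 2 is a (simple) pole.
  P(1) = 0, so the factor (z - 1) cancels and z = 1 is only a removable singularity, not a pole.

Poles of f: {2}

Final answer: {2}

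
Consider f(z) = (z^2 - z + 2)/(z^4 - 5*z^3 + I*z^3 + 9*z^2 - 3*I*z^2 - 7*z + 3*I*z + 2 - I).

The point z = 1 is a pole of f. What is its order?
Factor the denominator:
  z^4 - 5*z^3 + I*z^3 + 9*z^2 - 3*I*z^2 - 7*z + 3*I*z + 2 - I = (z - 1)^3*(z - 2 + I)

The numerator P(z) = z^2 - z + 2 has P(1) = 2 ≠ 0, so no factor of (z - 1) cancels.
Near z = 1 we can therefore write f(z) = g(z)/(z - 1)^3 with g analytic at 1 and g(1) ≠ 0 (g is the numerator divided by the remaining denominator factors).

Hence z = 1 is a pole of order 3.

Final answer: 3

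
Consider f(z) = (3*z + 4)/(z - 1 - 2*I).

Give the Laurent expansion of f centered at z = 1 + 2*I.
Put w = z - (1 + 2*I), i.e. z = w + 1 + 2*I. The denominator is w, so it suffices to rewrite the numerator in powers of w.

P(z) = 3*z + 4
P(w + 1 + 2*I) = 7 + 6*I + 3*w

Dividing each term by w:
  f = (7 + 6*I)/w + 3

Substituting back w = z - 1 - 2*I:
  f(z) = (7 + 6*I)/(z - 1 - 2*I) + 3

The series is finite because the numerator is a polynomial; the negative powers form the principal part, and the coefficient of 1/(z - 1 - 2*I) gives Res(f, 1 + 2*I) = 7 + 6*I.

Final answer: (7 + 6*I)/(z - 1 - 2*I) + 3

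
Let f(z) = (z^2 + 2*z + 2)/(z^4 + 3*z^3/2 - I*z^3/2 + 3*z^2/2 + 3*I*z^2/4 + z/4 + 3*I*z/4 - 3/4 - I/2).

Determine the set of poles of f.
{-1, -1 + 3*I/2, -I, 1/2}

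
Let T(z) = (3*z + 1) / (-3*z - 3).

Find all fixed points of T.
{-1 - sqrt(6)/3, -1 + sqrt(6)/3}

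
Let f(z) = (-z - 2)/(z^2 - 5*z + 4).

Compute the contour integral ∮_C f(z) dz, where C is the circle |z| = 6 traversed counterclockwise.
By the residue theorem, ∮_C f(z) dz = 2πi · (sum of the residues of f at the poles inside |z| = 6).

The denominator factors as (z - 4)*(z - 1), so the singularities of f are simple poles at z = 4, z = 1.
  |4|² = 16 < 36 = 6², so this pole is inside the contour.
  |1|² = 1 < 36 = 6², so this pole is inside the contour.

With P(z) = -z - 2 and Q(z) = z^2 - 5*z + 4, each pole is simple, so Res(f, z₀) = P(z₀)/Q'(z₀) with Q'(z) = 2*z - 5.
  Res(f, 4) = P(4)/Q'(4) = (-6)/(3) = -2
  Res(f, 1) = P(1)/Q'(1) = (-3)/(-3) = 1

Sum of residues inside C: -1
∮_C f(z) dz = 2πi · (-1) = -2*I*pi

Final answer: -2*I*pi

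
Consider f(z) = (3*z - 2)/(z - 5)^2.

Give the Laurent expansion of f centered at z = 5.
Put w = z - (5), i.e. z = w + 5. The denominator is w^2, so it suffices to rewrite the numerator in powers of w.

P(z) = 3*z - 2
P(w + 5) = 13 + 3*w

Dividing each term by w^2:
  f = 13/w^2 + 3/w

Substituting back w = z - 5:
  f(z) = 13/(z - 5)^2 + 3/(z - 5)

The series is finite because the numerator is a polynomial; the negative powers form the principal part, and the coefficient of 1/(z - 5) gives Res(f, 5) = 3.

Final answer: 13/(z - 5)^2 + 3/(z - 5)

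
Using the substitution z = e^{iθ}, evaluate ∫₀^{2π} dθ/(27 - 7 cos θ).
sqrt(170)*pi/170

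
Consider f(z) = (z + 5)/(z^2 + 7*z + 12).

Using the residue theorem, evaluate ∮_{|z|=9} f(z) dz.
By the residue theorem, ∮_C f(z) dz = 2πi · (sum of the residues of f at the poles inside |z| = 9).

The denominator factors as (z + 4)*(z + 3), so the singularities of f are simple poles at z = -4, z = -3.
  |-4|² = 16 < 81 = 9², so this pole is inside the contour.
  |-3|² = 9 < 81 = 9², so this pole is inside the contour.

With P(z) = z + 5 and Q(z) = z^2 + 7*z + 12, each pole is simple, so Res(f, z₀) = P(z₀)/Q'(z₀) with Q'(z) = 2*z + 7.
  Res(f, -4) = P(-4)/Q'(-4) = (1)/(-1) = -1
  Res(f, -3) = P(-3)/Q'(-3) = (2)/(1) = 2

Sum of residues inside C: 1
∮_C f(z) dz = 2πi · (1) = 2*I*pi

Final answer: 2*I*pi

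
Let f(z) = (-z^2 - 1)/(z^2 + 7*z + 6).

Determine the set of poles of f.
The singularities of f are the zeros of the denominator. Factoring,
  z^2 + 7*z + 6 = (z + 1)*(z + 6)
so the candidates are z = -1, z = -6.

Check the numerator P(z) = -z^2 - 1 at each one:
  P(-1) = -2 ≠ 0, so z = -1 is a (simple) pole.
  P(-6) = -37 ≠ 0, so z = -6 is a (simple) pole.

Poles of f: {-6, -1}

Final answer: {-6, -1}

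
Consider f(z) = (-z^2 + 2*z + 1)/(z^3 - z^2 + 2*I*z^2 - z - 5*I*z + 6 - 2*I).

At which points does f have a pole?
The singularities of f are the zeros of the denominator. Factoring,
  z^3 - z^2 + 2*I*z^2 - z - 5*I*z + 6 - 2*I = (z + 2*I)*(z + 1 + I)*(z - 2 - I)
so the candidates are z = -2*I, z = -1 - I, z = 2 + I.

Check the numerator P(z) = -z^2 + 2*z + 1 at each one:
  P(-2*I) = 5 - 4*I ≠ 0, so z = -2*I is a (simple) pole.
  P(-1 - I) = -1 - 4*I ≠ 0, so z = -1 - I is a (simple) pole.
  P(2 + I) = 2 - 2*I ≠ 0, so z = 2 + I is a (simple) pole.

Poles of f: {-1 - I, -2*I, 2 + I}

Final answer: {-1 - I, -2*I, 2 + I}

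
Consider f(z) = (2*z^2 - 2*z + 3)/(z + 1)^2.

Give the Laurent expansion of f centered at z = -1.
Put w = z - (-1), i.e. z = w - 1. The denominator is w^2, so it suffices to rewrite the numerator in powers of w.

P(z) = 2*z^2 - 2*z + 3
P(w - 1) = 7 - 6*w + 2*w^2

Dividing each term by w^2:
  f = 7/w^2 - 6/w + 2

Substituting back w = z + 1:
  f(z) = 7/(z + 1)^2 - 6/(z + 1) + 2

The series is finite because the numerator is a polynomial; the negative powers form the principal part, and the coefficient of 1/(z + 1) gives Res(f, -1) = -6.

Final answer: 7/(z + 1)^2 - 6/(z + 1) + 2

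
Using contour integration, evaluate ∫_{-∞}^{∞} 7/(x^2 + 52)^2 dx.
Let f(z) = 7/(z^2 + 52)^2. The denominator has no real zeros and deg Q - deg P = 4 ≥ 2, so the integral of f over the upper semicircle |z| = R tends to 0 as R → ∞. Closing the contour in the upper half-plane,
  ∫_{-∞}^{∞} f(x) dx = 2πi · Σ Res(f, z_k)  over the poles with Im z_k > 0.

Zeros of the denominator: z^2 + 52 = 0 gives z = ±2*sqrt(13)*I.
Upper half-plane: z = 2*sqrt(13)*I (a pole of order 2).

Write f(z) = g(z)/(z - 2*sqrt(13)*I)^2 with g(z) = 7/(z + 2*sqrt(13)*I)^2. For a double pole, Res(f, z₀) = g'(z₀):
  g'(z) = -14/(z + 2*sqrt(13)*I)^3
  Res(f, 2*sqrt(13)*I) = g'(2*sqrt(13)*I) = -7*sqrt(13)*I/5408

∫_{-∞}^{∞} f(x) dx = 2πi · (-7*sqrt(13)*I/5408) = 7*sqrt(13)*pi/2704

Final answer: 7*sqrt(13)*pi/2704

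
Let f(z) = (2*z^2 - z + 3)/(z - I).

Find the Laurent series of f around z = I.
(1 - I)/(z - I) - 1 + 4*I + 2*(z - I)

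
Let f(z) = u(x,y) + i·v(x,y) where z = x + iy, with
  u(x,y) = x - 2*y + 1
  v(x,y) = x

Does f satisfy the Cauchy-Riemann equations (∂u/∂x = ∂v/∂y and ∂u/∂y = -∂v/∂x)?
∂u/∂x = 1
∂v/∂y = 0
∂u/∂y = -2
∂v/∂x = 1
∂u/∂x ≠ ∂v/∂y and ∂u/∂y ≠ -∂v/∂x; the Cauchy-Riemann equations are not satisfied, so f is not analytic.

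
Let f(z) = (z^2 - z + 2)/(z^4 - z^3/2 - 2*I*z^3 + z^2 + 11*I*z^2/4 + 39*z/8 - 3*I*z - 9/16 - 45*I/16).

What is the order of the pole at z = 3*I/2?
Factor the denominator:
  z^4 - z^3/2 - 2*I*z^3 + z^2 + 11*I*z^2/4 + 39*z/8 - 3*I*z - 9/16 - 45*I/16 = (z - 3*I/2)^2*(z + 1/2 - I/2)*(z - 1 + 3*I/2)

The numerator P(z) = z^2 - z + 2 has P(3*I/2) = -1/4 - 3*I/2 ≠ 0, so no factor of (z - 3*I/2) cancels.
Near z = 3*I/2 we can therefore write f(z) = g(z)/(z - 3*I/2)^2 with g analytic at 3*I/2 and g(3*I/2) ≠ 0 (g is the numerator divided by the remaining denominator factors).

Hence z = 3*I/2 is a pole of order 2.

Final answer: 2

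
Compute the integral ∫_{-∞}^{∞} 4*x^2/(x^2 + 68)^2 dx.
sqrt(17)*pi/17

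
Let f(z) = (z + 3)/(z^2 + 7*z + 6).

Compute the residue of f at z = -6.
3/5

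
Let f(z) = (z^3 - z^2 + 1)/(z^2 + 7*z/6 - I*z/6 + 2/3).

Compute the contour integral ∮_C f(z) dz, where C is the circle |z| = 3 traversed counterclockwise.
pi*(10/9 + 11*I/3)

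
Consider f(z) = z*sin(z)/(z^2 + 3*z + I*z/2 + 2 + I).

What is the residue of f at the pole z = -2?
Write f(z) = P(z)/Q(z) with P(z) = z*sin(z) and Q(z) = z^2 + 3*z + I*z/2 + 2 + I.
The denominator factors as Q(z) = (z + 1 + I/2)*(z + 2), so z = -2 is a simple zero of Q and P is analytic there; z = -2 is therefore a simple pole and
  Res(f, z₀) = P(z₀)/Q'(z₀).

Q'(z) = 2*z + 3 + I/2, so Q'(-2) = -1 + I/2.
P(-2) = 2*sin(2).

Res(f, -2) = (2*sin(2))/(-1 + I/2) = (-8/5 - 4*I/5)*sin(2)

Final answer: (-8/5 - 4*I/5)*sin(2)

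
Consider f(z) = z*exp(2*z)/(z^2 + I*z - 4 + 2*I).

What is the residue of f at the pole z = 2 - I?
Write f(z) = P(z)/Q(z) with P(z) = z*exp(2*z) and Q(z) = z^2 + I*z - 4 + 2*I.
The denominator factors as Q(z) = (z + 2)*(z - 2 + I), so z = 2 - I is a simple zero of Q and P is analytic there; z = 2 - I is therefore a simple pole and
  Res(f, z₀) = P(z₀)/Q'(z₀).

Q'(z) = 2*z + I, so Q'(2 - I) = 4 - I.
P(2 - I) = (2 - I)*exp(4 - 2*I).

Res(f, 2 - I) = ((2 - I)*exp(4 - 2*I))/(4 - I) = (9/17 - 2*I/17)*exp(4 - 2*I)

Final answer: (9/17 - 2*I/17)*exp(4 - 2*I)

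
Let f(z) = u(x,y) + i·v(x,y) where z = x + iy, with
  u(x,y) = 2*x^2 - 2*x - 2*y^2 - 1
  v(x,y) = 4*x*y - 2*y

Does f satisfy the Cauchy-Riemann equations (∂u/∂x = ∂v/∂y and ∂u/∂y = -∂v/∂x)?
∂u/∂x = 4*x - 2
∂v/∂y = 4*x - 2
∂u/∂y = -4*y
∂v/∂x = 4*y
∂u/∂x = ∂v/∂y and ∂u/∂y = -∂v/∂x hold identically; f is analytic.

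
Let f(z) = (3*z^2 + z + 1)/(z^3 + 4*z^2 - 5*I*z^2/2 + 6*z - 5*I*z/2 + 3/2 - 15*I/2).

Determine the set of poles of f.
The singularities of f are the zeros of the denominator. Factoring,
  z^3 + 4*z^2 - 5*I*z^2/2 + 6*z - 5*I*z/2 + 3/2 - 15*I/2 = (z - I)*(z + 1 + 3*I/2)*(z + 3 - 3*I)
so the candidates are z = I, z = -1 - 3*I/2, z = -3 + 3*I.

Check the numerator P(z) = 3*z^2 + z + 1 at each one:
  P(I) = -2 + I ≠ 0, so z = I is a (simple) pole.
  P(-1 - 3*I/2) = -15/4 + 15*I/2 ≠ 0, so z = -1 - 3*I/2 is a (simple) pole.
  P(-3 + 3*I) = -2 - 51*I ≠ 0, so z = -3 + 3*I is a (simple) pole.

Poles of f: {-3 + 3*I, -1 - 3*I/2, I}

Final answer: {-3 + 3*I, -1 - 3*I/2, I}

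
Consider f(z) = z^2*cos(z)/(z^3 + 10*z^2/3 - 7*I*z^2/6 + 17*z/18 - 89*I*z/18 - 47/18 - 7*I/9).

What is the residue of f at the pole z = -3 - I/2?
Write f(z) = P(z)/Q(z) with P(z) = z^2*cos(z) and Q(z) = z^3 + 10*z^2/3 - 7*I*z^2/6 + 17*z/18 - 89*I*z/18 - 47/18 - 7*I/9.
The denominator factors as Q(z) = (z + 2/3 - I)*(z + 3 + I/2)*(z - 1/3 - 2*I/3), so z = -3 - I/2 is a simple zero of Q and P is analytic there; z = -3 - I/2 is therefore a simple pole and
  Res(f, z₀) = P(z₀)/Q'(z₀).

Q'(z) = 3*z^2 + 20*z/3 - 7*I*z/3 + 17/18 - 89*I/18, so Q'(-3 - I/2) = 217/36 + 139*I/18.
P(-3 - I/2) = (35/4 + 3*I)*cos(3 + I/2).

Res(f, -3 - I/2) = ((35/4 + 3*I)*cos(3 + I/2))/(217/36 + 139*I/18) = (98379/124373 - 64134*I/124373)*cos(3 + I/2)

Final answer: (98379/124373 - 64134*I/124373)*cos(3 + I/2)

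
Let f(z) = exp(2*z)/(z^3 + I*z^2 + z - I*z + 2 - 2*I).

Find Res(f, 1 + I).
Write f(z) = P(z)/Q(z) with P(z) = exp(2*z) and Q(z) = z^3 + I*z^2 + z - I*z + 2 - 2*I.
The denominator factors as Q(z) = (z + 2*I)*(z - 1 - I)*(z + 1), so z = 1 + I is a simple zero of Q and P is analytic there; z = 1 + I is therefore a simple pole and
  Res(f, z₀) = P(z₀)/Q'(z₀).

Q'(z) = 3*z^2 + 2*I*z + 1 - I, so Q'(1 + I) = -1 + 7*I.
P(1 + I) = exp(2 + 2*I).

Res(f, 1 + I) = (exp(2 + 2*I))/(-1 + 7*I) = (-1/50 - 7*I/50)*exp(2 + 2*I)

Final answer: (-1/50 - 7*I/50)*exp(2 + 2*I)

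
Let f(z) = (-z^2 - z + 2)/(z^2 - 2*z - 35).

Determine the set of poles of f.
{-5, 7}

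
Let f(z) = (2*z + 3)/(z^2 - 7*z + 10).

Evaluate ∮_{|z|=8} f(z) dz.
By the residue theorem, ∮_C f(z) dz = 2πi · (sum of the residues of f at the poles inside |z| = 8).

The denominator factors as (z - 5)*(z - 2), so the singularities of f are simple poles at z = 5, z = 2.
  |5|² = 25 < 64 = 8², so this pole is inside the contour.
  |2|² = 4 < 64 = 8², so this pole is inside the contour.

With P(z) = 2*z + 3 and Q(z) = z^2 - 7*z + 10, each pole is simple, so Res(f, z₀) = P(z₀)/Q'(z₀) with Q'(z) = 2*z - 7.
  Res(f, 5) = P(5)/Q'(5) = (13)/(3) = 13/3
  Res(f, 2) = P(2)/Q'(2) = (7)/(-3) = -7/3

Sum of residues inside C: 2
∮_C f(z) dz = 2πi · (2) = 4*I*pi

Final answer: 4*I*pi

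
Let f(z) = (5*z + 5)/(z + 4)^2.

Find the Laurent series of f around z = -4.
Put w = z - (-4), i.e. z = w - 4. The denominator is w^2, so it suffices to rewrite the numerator in powers of w.

P(z) = 5*z + 5
P(w - 4) = -15 + 5*w

Dividing each term by w^2:
  f = -15/w^2 + 5/w

Substituting back w = z + 4:
  f(z) = -15/(z + 4)^2 + 5/(z + 4)

The series is finite because the numerator is a polynomial; the negative powers form the principal part, and the coefficient of 1/(z + 4) gives Res(f, -4) = 5.

Final answer: -15/(z + 4)^2 + 5/(z + 4)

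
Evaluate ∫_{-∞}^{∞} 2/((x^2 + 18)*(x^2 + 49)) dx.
Let f(z) = 2/((z^2 + 18)*(z^2 + 49)). The denominator has no real zeros and deg Q - deg P = 4 ≥ 2, so the integral of f over the upper semicircle |z| = R tends to 0 as R → ∞. Closing the contour in the upper half-plane,
  ∫_{-∞}^{∞} f(x) dx = 2πi · Σ Res(f, z_k)  over the poles with Im z_k > 0.

Zeros of the denominator: z^2 + 18 = 0 gives z = ±3*sqrt(2)*I; z^2 + 49 = 0 gives z = ±7*I.
Upper half-plane: z = 7*I, z = 3*sqrt(2)*I (simple).

Each pole is a simple zero of Q(z) = z^4 + 67*z^2 + 882, so Res(f, z₀) = P(z₀)/Q'(z₀) with P(z) = 2, Q'(z) = 4*z^3 + 134*z:
  Res(f, 7*I) = (2)/(-434*I) = I/217
  Res(f, 3*sqrt(2)*I) = (2)/(186*sqrt(2)*I) = -sqrt(2)*I/186

Sum of residues: I*(6 - 7*sqrt(2))/1302
∫_{-∞}^{∞} f(x) dx = 2πi · (I*(6 - 7*sqrt(2))/1302) = pi*(-6 + 7*sqrt(2))/651

Final answer: pi*(-6 + 7*sqrt(2))/651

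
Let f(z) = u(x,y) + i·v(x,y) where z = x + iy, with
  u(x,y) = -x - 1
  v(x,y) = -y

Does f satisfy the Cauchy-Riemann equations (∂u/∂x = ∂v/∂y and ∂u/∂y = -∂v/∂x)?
∂u/∂x = -1
∂v/∂y = -1
∂u/∂y = 0
∂v/∂x = 0
∂u/∂x = ∂v/∂y and ∂u/∂y = -∂v/∂x hold identically; f is analytic.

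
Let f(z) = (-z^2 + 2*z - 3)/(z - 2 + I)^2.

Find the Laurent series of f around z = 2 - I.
Put w = z - (2 - I), i.e. z = w + 2 - I. The denominator is w^2, so it suffices to rewrite the numerator in powers of w.

P(z) = -z^2 + 2*z - 3
P(w + 2 - I) = -2 + 2*I + (-2 + 2*I)*w - w^2

Dividing each term by w^2:
  f = (-2 + 2*I)/w^2 + (-2 + 2*I)/w - 1

Substituting back w = z - 2 + I:
  f(z) = (-2 + 2*I)/(z - 2 + I)^2 + (-2 + 2*I)/(z - 2 + I) - 1

The series is finite because the numerator is a polynomial; the negative powers form the principal part, and the coefficient of 1/(z - 2 + I) gives Res(f, 2 - I) = -2 + 2*I.

Final answer: (-2 + 2*I)/(z - 2 + I)^2 + (-2 + 2*I)/(z - 2 + I) - 1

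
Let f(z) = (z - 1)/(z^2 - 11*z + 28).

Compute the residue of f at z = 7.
Write f(z) = P(z)/Q(z) with P(z) = z - 1 and Q(z) = z^2 - 11*z + 28.
The denominator factors as Q(z) = (z - 4)*(z - 7), so z = 7 is a simple zero of Q and P is analytic there; z = 7 is therefore a simple pole and
  Res(f, z₀) = P(z₀)/Q'(z₀).

Q'(z) = 2*z - 11, so Q'(7) = 3.
P(7) = 6.

Res(f, 7) = (6)/(3) = 2

Final answer: 2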